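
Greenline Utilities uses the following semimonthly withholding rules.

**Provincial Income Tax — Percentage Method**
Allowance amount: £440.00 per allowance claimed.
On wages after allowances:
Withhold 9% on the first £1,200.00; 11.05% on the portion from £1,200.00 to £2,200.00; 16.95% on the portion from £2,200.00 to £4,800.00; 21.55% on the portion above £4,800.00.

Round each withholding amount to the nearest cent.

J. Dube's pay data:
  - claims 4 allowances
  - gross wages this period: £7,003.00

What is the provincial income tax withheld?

£754.67

Provincial Income Tax: taxable = £7,003.00 − 4×£440.00 = £5,243.00
  £659.20 + 21.55% × (£5,243.00 − £4,800.00) = £659.20 + 21.55% × £443.00 = £754.67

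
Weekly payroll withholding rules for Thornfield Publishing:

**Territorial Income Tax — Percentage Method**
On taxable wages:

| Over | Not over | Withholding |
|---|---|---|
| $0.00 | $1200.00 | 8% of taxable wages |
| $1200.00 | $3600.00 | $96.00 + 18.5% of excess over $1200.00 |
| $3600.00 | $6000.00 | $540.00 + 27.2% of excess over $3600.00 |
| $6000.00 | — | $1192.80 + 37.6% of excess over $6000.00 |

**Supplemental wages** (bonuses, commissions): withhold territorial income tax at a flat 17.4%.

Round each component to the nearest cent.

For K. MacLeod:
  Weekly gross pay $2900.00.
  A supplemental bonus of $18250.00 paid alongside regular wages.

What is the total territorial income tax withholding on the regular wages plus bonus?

Territorial Income Tax: taxable = $2900.00
  $96.00 + 18.5% × ($2900.00 − $1200.00) = $96.00 + 18.5% × $1700.00 = $410.50
Supplemental (17.4% flat on bonus): 17.4% × $18250.00 = $3175.50
Total territorial income tax: $410.50 + $3175.50 = $3586.00

$3586.00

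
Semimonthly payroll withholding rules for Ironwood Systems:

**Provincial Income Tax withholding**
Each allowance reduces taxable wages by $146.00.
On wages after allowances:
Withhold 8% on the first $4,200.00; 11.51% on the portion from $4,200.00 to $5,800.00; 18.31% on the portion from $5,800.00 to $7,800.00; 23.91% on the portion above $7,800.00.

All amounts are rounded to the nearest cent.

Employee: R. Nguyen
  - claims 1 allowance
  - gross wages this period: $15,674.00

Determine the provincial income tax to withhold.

Provincial Income Tax: taxable = $15,674.00 − 1×$146.00 = $15,528.00
  $886.36 + 23.91% × ($15,528.00 − $7,800.00) = $886.36 + 23.91% × $7,728.00 = $2,734.12

$2,734.12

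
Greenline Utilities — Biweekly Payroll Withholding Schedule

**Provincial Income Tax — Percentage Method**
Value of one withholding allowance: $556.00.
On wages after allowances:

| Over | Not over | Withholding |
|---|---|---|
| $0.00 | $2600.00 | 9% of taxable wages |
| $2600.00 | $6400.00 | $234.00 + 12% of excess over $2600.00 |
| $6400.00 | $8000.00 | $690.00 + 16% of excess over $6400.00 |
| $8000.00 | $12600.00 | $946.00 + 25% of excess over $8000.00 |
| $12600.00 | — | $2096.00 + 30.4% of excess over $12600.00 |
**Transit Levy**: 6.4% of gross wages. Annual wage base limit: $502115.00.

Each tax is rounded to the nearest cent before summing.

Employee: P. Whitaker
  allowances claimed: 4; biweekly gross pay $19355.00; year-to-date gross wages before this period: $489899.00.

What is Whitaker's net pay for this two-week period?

$15099.76

Provincial Income Tax: taxable = $19355.00 − 4×$556.00 = $17131.00
  $2096.00 + 30.4% × ($17131.00 − $12600.00) = $2096.00 + 30.4% × $4531.00 = $3473.42
Transit Levy: cap $502115.00 − YTD $489899.00 = $12216.00 subject; 6.4% × $12216.00 = $781.82
Total withheld: $3473.42 + $781.82 = $4255.24
Net pay: $19355.00 − $4255.24 = $15099.76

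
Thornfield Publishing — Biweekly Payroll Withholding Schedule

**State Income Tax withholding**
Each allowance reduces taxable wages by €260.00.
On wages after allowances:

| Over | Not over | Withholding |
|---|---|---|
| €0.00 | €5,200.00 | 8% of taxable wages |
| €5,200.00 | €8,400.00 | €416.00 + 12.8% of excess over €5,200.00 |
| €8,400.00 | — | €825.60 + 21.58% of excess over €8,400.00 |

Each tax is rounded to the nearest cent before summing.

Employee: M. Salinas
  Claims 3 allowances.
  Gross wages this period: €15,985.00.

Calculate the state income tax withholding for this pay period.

€2,294.12

State Income Tax: taxable = €15,985.00 − 3×€260.00 = €15,205.00
  €825.60 + 21.58% × (€15,205.00 − €8,400.00) = €825.60 + 21.58% × €6,805.00 = €2,294.12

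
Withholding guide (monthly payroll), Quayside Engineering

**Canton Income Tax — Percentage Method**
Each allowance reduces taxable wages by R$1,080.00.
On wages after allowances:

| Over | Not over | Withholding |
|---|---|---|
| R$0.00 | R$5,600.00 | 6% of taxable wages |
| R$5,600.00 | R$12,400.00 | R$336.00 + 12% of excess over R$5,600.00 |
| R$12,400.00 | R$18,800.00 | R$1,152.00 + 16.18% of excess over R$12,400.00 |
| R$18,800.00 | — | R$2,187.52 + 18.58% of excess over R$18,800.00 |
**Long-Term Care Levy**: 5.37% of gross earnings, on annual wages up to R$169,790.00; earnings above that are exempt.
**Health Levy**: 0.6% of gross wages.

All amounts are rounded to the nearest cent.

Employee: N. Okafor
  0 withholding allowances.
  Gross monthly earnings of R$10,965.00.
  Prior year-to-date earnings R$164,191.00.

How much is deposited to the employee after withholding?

Canton Income Tax: taxable = R$10,965.00
  R$336.00 + 12% × (R$10,965.00 − R$5,600.00) = R$336.00 + 12% × R$5,365.00 = R$979.80
Long-Term Care Levy: cap R$169,790.00 − YTD R$164,191.00 = R$5,599.00 subject; 5.37% × R$5,599.00 = R$300.67
Health Levy: 0.6% × R$10,965.00 = R$65.79
Total withheld: R$979.80 + R$300.67 + R$65.79 = R$1,346.26
Net pay: R$10,965.00 − R$1,346.26 = R$9,618.74

R$9,618.74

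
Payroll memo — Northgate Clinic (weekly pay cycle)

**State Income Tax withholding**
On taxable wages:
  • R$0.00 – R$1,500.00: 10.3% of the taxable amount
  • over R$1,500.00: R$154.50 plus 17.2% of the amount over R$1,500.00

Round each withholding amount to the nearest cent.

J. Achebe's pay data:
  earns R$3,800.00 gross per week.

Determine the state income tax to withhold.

State Income Tax: taxable = R$3,800.00
  R$154.50 + 17.2% × (R$3,800.00 − R$1,500.00) = R$154.50 + 17.2% × R$2,300.00 = R$550.10

R$550.10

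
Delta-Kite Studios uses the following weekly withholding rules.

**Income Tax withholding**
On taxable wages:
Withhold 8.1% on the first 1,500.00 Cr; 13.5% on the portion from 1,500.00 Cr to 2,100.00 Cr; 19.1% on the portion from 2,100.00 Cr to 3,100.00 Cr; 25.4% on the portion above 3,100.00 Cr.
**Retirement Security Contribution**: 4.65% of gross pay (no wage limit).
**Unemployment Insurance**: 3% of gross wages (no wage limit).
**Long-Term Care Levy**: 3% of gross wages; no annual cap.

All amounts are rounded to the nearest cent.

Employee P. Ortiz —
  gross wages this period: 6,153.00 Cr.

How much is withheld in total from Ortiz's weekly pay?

Income Tax: taxable = 6,153.00 Cr
  393.50 Cr + 25.4% × (6,153.00 Cr − 3,100.00 Cr) = 393.50 Cr + 25.4% × 3,053.00 Cr = 1,168.96 Cr
Retirement Security Contribution: 4.65% × 6,153.00 Cr = 286.11 Cr
Unemployment Insurance: 3% × 6,153.00 Cr = 184.59 Cr
Long-Term Care Levy: 3% × 6,153.00 Cr = 184.59 Cr
Total: 1,168.96 Cr + 286.11 Cr + 184.59 Cr + 184.59 Cr = 1,824.25 Cr

1,824.25 Cr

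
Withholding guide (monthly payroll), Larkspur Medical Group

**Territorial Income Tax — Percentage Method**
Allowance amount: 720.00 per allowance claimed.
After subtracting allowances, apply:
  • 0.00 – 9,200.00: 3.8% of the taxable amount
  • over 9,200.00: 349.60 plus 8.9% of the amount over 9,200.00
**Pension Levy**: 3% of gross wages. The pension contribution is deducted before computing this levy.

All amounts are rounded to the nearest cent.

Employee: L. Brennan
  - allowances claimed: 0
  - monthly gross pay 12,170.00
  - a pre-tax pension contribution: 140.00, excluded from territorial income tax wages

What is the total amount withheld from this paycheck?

962.37

Territorial Income Tax: taxable = 12,170.00 − 140.00 = 12,030.00
  349.60 + 8.9% × (12,030.00 − 9,200.00) = 349.60 + 8.9% × 2,830.00 = 601.47
Pension Levy: 3% × 12,030.00 = 360.90
Total: 601.47 + 360.90 = 962.37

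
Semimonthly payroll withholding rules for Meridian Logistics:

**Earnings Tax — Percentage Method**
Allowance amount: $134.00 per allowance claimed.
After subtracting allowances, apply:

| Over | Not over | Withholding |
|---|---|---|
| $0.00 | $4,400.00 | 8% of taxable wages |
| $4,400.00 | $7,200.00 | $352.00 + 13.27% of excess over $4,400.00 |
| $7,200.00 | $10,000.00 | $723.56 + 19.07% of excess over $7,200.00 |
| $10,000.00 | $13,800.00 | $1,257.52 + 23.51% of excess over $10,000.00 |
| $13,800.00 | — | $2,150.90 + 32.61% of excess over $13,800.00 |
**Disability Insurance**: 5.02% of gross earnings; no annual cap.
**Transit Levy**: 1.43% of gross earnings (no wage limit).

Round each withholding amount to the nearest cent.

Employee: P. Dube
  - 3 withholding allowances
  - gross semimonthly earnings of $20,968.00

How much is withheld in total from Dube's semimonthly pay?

Earnings Tax: taxable = $20,968.00 − 3×$134.00 = $20,566.00
  $2,150.90 + 32.61% × ($20,566.00 − $13,800.00) = $2,150.90 + 32.61% × $6,766.00 = $4,357.29
Disability Insurance: 5.02% × $20,968.00 = $1,052.59
Transit Levy: 1.43% × $20,968.00 = $299.84
Total: $4,357.29 + $1,052.59 + $299.84 = $5,709.72

$5,709.72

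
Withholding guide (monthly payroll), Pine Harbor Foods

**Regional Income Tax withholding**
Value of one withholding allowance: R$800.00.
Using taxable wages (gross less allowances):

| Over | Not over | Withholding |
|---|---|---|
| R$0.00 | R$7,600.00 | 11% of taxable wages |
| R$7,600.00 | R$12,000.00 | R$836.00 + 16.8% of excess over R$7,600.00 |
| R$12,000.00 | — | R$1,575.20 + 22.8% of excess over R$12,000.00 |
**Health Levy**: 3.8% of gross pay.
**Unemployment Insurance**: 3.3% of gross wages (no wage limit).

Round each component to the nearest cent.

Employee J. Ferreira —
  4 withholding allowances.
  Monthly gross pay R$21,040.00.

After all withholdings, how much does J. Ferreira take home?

Regional Income Tax: taxable = R$21,040.00 − 4×R$800.00 = R$17,840.00
  R$1,575.20 + 22.8% × (R$17,840.00 − R$12,000.00) = R$1,575.20 + 22.8% × R$5,840.00 = R$2,906.72
Health Levy: 3.8% × R$21,040.00 = R$799.52
Unemployment Insurance: 3.3% × R$21,040.00 = R$694.32
Total withheld: R$2,906.72 + R$799.52 + R$694.32 = R$4,400.56
Net pay: R$21,040.00 − R$4,400.56 = R$16,639.44

R$16,639.44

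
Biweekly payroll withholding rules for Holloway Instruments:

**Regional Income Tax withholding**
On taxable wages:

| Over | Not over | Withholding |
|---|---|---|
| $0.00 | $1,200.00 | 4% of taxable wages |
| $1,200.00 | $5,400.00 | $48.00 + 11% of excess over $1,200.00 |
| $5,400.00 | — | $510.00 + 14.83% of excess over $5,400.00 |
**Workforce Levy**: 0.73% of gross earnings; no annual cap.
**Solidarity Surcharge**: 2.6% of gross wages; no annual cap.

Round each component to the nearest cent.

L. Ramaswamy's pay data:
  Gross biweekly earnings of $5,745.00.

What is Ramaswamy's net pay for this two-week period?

Regional Income Tax: taxable = $5,745.00
  $510.00 + 14.83% × ($5,745.00 − $5,400.00) = $510.00 + 14.83% × $345.00 = $561.16
Workforce Levy: 0.73% × $5,745.00 = $41.94
Solidarity Surcharge: 2.6% × $5,745.00 = $149.37
Total withheld: $561.16 + $41.94 + $149.37 = $752.47
Net pay: $5,745.00 − $752.47 = $4,992.53

$4,992.53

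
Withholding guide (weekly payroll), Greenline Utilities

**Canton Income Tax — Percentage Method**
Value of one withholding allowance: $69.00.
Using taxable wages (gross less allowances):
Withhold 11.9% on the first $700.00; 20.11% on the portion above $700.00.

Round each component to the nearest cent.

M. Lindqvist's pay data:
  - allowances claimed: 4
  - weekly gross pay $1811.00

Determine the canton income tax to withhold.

Canton Income Tax: taxable = $1811.00 − 4×$69.00 = $1535.00
  $83.30 + 20.11% × ($1535.00 − $700.00) = $83.30 + 20.11% × $835.00 = $251.22

$251.22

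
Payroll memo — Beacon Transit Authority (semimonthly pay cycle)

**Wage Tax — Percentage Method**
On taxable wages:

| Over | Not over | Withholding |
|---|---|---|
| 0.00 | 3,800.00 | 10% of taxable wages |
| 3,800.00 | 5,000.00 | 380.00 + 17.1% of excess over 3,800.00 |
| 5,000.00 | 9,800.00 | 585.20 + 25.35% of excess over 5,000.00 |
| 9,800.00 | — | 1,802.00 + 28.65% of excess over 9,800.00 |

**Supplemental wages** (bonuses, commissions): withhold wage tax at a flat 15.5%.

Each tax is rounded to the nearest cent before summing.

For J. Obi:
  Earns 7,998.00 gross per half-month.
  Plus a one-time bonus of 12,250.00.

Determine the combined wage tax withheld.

Wage Tax: taxable = 7,998.00
  585.20 + 25.35% × (7,998.00 − 5,000.00) = 585.20 + 25.35% × 2,998.00 = 1,345.19
Supplemental (15.5% flat on bonus): 15.5% × 12,250.00 = 1,898.75
Total wage tax: 1,345.19 + 1,898.75 = 3,243.94

3,243.94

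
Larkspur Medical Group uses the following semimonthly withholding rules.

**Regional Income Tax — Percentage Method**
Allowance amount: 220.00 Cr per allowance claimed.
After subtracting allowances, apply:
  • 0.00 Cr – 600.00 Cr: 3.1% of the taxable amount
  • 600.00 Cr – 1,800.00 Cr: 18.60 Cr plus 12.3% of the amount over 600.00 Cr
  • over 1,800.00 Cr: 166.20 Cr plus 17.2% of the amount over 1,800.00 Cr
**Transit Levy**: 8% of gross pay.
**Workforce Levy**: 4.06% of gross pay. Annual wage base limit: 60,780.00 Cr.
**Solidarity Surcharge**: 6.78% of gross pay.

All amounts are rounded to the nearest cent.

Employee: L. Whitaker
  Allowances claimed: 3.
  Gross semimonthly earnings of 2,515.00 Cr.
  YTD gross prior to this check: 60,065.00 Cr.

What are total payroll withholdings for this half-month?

576.41 Cr

Regional Income Tax: taxable = 2,515.00 Cr − 3×220.00 Cr = 1,855.00 Cr
  166.20 Cr + 17.2% × (1,855.00 Cr − 1,800.00 Cr) = 166.20 Cr + 17.2% × 55.00 Cr = 175.66 Cr
Transit Levy: 8% × 2,515.00 Cr = 201.20 Cr
Workforce Levy: cap 60,780.00 Cr − YTD 60,065.00 Cr = 715.00 Cr subject; 4.06% × 715.00 Cr = 29.03 Cr
Solidarity Surcharge: 6.78% × 2,515.00 Cr = 170.52 Cr
Total: 175.66 Cr + 201.20 Cr + 29.03 Cr + 170.52 Cr = 576.41 Cr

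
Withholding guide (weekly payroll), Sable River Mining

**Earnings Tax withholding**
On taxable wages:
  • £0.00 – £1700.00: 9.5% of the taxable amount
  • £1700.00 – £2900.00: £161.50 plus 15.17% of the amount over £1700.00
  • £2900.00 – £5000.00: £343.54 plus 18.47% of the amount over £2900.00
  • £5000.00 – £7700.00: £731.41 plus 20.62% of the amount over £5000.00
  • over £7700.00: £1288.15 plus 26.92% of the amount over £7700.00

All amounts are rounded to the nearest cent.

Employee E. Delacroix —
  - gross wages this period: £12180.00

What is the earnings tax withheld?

Earnings Tax: taxable = £12180.00
  £1288.15 + 26.92% × (£12180.00 − £7700.00) = £1288.15 + 26.92% × £4480.00 = £2494.17

£2494.17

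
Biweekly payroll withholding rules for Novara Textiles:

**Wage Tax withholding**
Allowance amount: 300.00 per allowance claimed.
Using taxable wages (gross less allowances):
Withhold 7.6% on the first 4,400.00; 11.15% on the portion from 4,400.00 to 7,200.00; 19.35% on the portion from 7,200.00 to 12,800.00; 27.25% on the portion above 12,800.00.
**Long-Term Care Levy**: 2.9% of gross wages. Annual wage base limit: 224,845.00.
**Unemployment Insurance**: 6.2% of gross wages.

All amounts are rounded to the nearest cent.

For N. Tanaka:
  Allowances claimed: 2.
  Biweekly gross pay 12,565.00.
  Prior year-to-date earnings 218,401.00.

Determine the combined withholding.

Wage Tax: taxable = 12,565.00 − 2×300.00 = 11,965.00
  646.60 + 19.35% × (11,965.00 − 7,200.00) = 646.60 + 19.35% × 4,765.00 = 1,568.63
Long-Term Care Levy: cap 224,845.00 − YTD 218,401.00 = 6,444.00 subject; 2.9% × 6,444.00 = 186.88
Unemployment Insurance: 6.2% × 12,565.00 = 779.03
Total: 1,568.63 + 186.88 + 779.03 = 2,534.54

2,534.54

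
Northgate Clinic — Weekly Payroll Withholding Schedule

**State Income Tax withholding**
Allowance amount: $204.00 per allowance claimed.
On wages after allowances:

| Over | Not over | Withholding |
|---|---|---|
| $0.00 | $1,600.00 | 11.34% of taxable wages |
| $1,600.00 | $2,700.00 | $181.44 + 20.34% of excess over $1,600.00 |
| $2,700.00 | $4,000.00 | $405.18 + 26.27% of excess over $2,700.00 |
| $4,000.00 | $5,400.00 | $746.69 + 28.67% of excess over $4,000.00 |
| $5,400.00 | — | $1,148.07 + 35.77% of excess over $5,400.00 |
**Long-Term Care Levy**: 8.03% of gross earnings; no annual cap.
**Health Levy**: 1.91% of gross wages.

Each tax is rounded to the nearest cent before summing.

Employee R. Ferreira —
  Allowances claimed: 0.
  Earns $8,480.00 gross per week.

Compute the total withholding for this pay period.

State Income Tax: taxable = $8,480.00
  $1,148.07 + 35.77% × ($8,480.00 − $5,400.00) = $1,148.07 + 35.77% × $3,080.00 = $2,249.79
Long-Term Care Levy: 8.03% × $8,480.00 = $680.94
Health Levy: 1.91% × $8,480.00 = $161.97
Total: $2,249.79 + $680.94 + $161.97 = $3,092.70

$3,092.70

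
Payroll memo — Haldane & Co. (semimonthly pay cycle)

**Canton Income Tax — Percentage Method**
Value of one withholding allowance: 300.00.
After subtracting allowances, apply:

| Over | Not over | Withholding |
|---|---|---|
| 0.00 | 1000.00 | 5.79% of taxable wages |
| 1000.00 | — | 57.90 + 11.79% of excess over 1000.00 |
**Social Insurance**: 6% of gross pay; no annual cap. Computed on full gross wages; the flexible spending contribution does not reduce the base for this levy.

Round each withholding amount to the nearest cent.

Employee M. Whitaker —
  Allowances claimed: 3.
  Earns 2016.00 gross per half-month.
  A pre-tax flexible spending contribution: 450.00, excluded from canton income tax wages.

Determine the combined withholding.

Canton Income Tax: taxable = 2016.00 − 450.00 − 3×300.00 = 666.00
  5.79% × 666.00 = 38.56
Social Insurance: 6% × 2016.00 = 120.96
Total: 38.56 + 120.96 = 159.52

159.52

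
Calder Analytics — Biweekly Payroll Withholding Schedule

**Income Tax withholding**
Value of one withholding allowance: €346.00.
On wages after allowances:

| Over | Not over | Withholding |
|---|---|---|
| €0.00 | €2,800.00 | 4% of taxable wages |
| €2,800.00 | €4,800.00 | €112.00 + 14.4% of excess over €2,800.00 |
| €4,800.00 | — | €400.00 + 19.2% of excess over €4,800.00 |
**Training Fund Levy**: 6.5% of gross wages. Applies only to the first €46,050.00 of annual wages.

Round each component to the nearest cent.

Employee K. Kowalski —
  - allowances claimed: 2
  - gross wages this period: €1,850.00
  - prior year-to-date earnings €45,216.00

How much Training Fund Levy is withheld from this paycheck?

Training Fund Levy: cap €46,050.00 − YTD €45,216.00 = €834.00 subject; 6.5% × €834.00 = €54.21

€54.21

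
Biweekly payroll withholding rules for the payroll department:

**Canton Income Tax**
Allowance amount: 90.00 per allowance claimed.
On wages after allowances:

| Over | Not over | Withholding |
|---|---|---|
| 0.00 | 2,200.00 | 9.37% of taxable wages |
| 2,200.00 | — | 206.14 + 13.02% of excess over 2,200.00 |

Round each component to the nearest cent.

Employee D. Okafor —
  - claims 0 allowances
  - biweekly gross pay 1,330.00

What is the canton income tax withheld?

Canton Income Tax: taxable = 1,330.00
  9.37% × 1,330.00 = 124.62

124.62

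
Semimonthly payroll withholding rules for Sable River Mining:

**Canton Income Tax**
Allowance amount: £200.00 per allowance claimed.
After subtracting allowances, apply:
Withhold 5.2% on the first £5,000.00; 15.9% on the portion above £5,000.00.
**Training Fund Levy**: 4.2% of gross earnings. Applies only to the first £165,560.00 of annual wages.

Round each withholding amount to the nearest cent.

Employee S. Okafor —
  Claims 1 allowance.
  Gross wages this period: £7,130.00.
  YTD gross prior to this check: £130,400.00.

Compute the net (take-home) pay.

Canton Income Tax: taxable = £7,130.00 − 1×£200.00 = £6,930.00
  £260.00 + 15.9% × (£6,930.00 − £5,000.00) = £260.00 + 15.9% × £1,930.00 = £566.87
Training Fund Levy: 4.2% × £7,130.00 = £299.46
Total withheld: £566.87 + £299.46 = £866.33
Net pay: £7,130.00 − £866.33 = £6,263.67

£6,263.67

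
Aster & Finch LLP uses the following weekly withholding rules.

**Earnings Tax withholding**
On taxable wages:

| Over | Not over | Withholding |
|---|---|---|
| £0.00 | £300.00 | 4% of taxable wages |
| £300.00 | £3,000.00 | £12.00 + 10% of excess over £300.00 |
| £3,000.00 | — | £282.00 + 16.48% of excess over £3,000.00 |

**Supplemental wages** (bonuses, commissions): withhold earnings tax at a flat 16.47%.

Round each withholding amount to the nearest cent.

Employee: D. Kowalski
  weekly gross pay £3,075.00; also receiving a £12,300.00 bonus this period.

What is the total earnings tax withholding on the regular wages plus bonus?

Earnings Tax: taxable = £3,075.00
  £282.00 + 16.48% × (£3,075.00 − £3,000.00) = £282.00 + 16.48% × £75.00 = £294.36
Supplemental (16.47% flat on bonus): 16.47% × £12,300.00 = £2,025.81
Total earnings tax: £294.36 + £2,025.81 = £2,320.17

£2,320.17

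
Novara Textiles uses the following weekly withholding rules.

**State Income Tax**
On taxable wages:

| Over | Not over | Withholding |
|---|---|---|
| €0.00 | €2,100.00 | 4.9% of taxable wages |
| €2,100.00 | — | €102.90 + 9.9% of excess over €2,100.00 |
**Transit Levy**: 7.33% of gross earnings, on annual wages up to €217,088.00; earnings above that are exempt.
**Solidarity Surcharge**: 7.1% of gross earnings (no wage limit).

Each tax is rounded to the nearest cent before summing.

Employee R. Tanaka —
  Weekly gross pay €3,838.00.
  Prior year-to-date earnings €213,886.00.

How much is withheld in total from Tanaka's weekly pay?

State Income Tax: taxable = €3,838.00
  €102.90 + 9.9% × (€3,838.00 − €2,100.00) = €102.90 + 9.9% × €1,738.00 = €274.96
Transit Levy: cap €217,088.00 − YTD €213,886.00 = €3,202.00 subject; 7.33% × €3,202.00 = €234.71
Solidarity Surcharge: 7.1% × €3,838.00 = €272.50
Total: €274.96 + €234.71 + €272.50 = €782.17

€782.17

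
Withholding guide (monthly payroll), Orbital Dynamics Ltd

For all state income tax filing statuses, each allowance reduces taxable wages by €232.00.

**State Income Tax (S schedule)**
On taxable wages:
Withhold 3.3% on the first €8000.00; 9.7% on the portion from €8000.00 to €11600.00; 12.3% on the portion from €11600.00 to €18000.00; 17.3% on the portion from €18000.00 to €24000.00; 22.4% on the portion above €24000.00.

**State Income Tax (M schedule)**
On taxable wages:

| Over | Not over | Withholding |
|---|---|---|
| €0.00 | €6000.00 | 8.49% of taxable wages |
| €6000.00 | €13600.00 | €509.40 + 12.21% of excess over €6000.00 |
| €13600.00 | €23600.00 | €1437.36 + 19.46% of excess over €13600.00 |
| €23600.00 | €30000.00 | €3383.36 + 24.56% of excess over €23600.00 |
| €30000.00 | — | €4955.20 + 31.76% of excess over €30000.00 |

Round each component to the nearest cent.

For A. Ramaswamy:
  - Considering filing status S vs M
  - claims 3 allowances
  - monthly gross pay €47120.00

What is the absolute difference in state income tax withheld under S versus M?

€2710.08

State Income Tax (S): taxable = €47120.00 − 3×€232.00 = €46424.00
  €2438.40 + 22.4% × (€46424.00 − €24000.00) = €2438.40 + 22.4% × €22424.00 = €7461.38
State Income Tax (M): taxable = €47120.00 − 3×€232.00 = €46424.00
  €4955.20 + 31.76% × (€46424.00 − €30000.00) = €4955.20 + 31.76% × €16424.00 = €10171.46
Difference: |€7461.38 − €10171.46| = €2710.08 (higher under M)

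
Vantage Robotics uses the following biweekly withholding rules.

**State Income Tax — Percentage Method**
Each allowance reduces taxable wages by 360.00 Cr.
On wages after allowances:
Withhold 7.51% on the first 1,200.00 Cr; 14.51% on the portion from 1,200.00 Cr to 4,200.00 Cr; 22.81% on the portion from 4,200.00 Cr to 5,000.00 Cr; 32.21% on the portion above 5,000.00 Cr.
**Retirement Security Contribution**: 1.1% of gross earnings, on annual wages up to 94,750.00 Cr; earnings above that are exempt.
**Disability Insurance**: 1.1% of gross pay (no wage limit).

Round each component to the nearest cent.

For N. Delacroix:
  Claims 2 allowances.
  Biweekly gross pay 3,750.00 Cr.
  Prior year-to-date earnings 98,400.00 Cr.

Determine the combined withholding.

396.90 Cr

State Income Tax: taxable = 3,750.00 Cr − 2×360.00 Cr = 3,030.00 Cr
  90.12 Cr + 14.51% × (3,030.00 Cr − 1,200.00 Cr) = 90.12 Cr + 14.51% × 1,830.00 Cr = 355.65 Cr
Retirement Security Contribution: YTD 98,400.00 Cr ≥ cap 94,750.00 Cr → 0.00 Cr
Disability Insurance: 1.1% × 3,750.00 Cr = 41.25 Cr
Total: 355.65 Cr + 0.00 Cr + 41.25 Cr = 396.90 Cr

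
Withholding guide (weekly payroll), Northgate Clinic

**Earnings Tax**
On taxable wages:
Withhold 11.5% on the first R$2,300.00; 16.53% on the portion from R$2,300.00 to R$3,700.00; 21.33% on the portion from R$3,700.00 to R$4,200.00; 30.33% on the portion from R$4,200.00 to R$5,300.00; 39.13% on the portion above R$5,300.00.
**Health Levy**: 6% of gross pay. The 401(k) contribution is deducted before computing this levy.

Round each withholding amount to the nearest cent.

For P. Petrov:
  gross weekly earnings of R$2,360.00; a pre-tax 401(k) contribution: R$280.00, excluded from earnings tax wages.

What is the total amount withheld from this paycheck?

R$364.00

Earnings Tax: taxable = R$2,360.00 − R$280.00 = R$2,080.00
  11.5% × R$2,080.00 = R$239.20
Health Levy: 6% × R$2,080.00 = R$124.80
Total: R$239.20 + R$124.80 = R$364.00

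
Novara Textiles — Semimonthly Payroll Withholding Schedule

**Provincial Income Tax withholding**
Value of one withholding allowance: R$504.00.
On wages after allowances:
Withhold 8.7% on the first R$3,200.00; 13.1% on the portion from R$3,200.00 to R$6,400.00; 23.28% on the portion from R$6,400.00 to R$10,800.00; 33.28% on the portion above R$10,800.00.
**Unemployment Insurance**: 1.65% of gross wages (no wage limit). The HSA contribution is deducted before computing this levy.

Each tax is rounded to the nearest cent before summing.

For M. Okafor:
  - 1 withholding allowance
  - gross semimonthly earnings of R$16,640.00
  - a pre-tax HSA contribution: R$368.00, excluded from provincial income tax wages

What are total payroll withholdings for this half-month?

Provincial Income Tax: taxable = R$16,640.00 − R$368.00 − 1×R$504.00 = R$15,768.00
  R$1,721.92 + 33.28% × (R$15,768.00 − R$10,800.00) = R$1,721.92 + 33.28% × R$4,968.00 = R$3,375.27
Unemployment Insurance: 1.65% × R$16,272.00 = R$268.49
Total: R$3,375.27 + R$268.49 = R$3,643.76

R$3,643.76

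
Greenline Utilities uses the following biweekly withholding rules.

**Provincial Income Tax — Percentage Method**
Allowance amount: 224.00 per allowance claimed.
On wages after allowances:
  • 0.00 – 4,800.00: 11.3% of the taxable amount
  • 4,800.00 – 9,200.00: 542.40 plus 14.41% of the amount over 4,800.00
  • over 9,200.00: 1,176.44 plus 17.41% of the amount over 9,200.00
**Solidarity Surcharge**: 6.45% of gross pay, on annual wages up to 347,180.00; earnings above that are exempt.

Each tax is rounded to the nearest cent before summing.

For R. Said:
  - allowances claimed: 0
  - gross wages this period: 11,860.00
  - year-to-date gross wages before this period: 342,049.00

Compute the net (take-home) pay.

Provincial Income Tax: taxable = 11,860.00
  1,176.44 + 17.41% × (11,860.00 − 9,200.00) = 1,176.44 + 17.41% × 2,660.00 = 1,639.55
Solidarity Surcharge: cap 347,180.00 − YTD 342,049.00 = 5,131.00 subject; 6.45% × 5,131.00 = 330.95
Total withheld: 1,639.55 + 330.95 = 1,970.50
Net pay: 11,860.00 − 1,970.50 = 9,889.50

9,889.50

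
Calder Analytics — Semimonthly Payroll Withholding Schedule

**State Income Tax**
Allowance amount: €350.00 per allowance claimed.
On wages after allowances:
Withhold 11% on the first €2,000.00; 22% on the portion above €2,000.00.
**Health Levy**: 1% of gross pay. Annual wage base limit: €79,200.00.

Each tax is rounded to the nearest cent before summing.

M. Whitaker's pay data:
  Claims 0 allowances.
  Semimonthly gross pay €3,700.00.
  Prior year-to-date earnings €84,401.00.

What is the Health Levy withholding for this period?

Health Levy: YTD €84,401.00 ≥ cap €79,200.00 → €0.00

€0.00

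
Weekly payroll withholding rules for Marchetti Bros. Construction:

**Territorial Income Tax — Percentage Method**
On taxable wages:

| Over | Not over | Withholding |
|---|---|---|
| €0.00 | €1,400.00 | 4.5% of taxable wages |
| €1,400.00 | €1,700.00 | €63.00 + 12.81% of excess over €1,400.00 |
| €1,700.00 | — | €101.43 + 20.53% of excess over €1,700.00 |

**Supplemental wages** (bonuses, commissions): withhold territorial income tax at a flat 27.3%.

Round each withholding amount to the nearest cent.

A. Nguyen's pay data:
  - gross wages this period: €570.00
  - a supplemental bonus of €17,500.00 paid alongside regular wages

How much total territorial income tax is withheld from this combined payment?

Territorial Income Tax: taxable = €570.00
  4.5% × €570.00 = €25.65
Supplemental (27.3% flat on bonus): 27.3% × €17,500.00 = €4,777.50
Total territorial income tax: €25.65 + €4,777.50 = €4,803.15

€4,803.15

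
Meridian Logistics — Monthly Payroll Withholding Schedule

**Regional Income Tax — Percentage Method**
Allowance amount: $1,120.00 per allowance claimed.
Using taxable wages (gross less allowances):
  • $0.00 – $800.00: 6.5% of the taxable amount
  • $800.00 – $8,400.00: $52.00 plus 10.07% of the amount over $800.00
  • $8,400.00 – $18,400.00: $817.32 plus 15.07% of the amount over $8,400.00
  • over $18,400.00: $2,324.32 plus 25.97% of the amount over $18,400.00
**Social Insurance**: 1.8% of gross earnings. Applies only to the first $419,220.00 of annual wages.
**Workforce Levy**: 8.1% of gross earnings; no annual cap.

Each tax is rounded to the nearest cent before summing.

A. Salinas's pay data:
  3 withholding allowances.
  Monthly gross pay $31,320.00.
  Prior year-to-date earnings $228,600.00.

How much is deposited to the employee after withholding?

$23,412.27

Regional Income Tax: taxable = $31,320.00 − 3×$1,120.00 = $27,960.00
  $2,324.32 + 25.97% × ($27,960.00 − $18,400.00) = $2,324.32 + 25.97% × $9,560.00 = $4,807.05
Social Insurance: 1.8% × $31,320.00 = $563.76
Workforce Levy: 8.1% × $31,320.00 = $2,536.92
Total withheld: $4,807.05 + $563.76 + $2,536.92 = $7,907.73
Net pay: $31,320.00 − $7,907.73 = $23,412.27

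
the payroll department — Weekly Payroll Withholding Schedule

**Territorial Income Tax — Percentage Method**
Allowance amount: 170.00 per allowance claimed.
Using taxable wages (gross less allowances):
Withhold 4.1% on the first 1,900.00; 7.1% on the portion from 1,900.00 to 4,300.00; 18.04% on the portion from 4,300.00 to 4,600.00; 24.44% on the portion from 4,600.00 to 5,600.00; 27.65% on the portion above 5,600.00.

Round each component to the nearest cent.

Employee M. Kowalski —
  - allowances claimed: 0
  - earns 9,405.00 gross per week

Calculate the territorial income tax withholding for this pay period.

Territorial Income Tax: taxable = 9,405.00
  546.82 + 27.65% × (9,405.00 − 5,600.00) = 546.82 + 27.65% × 3,805.00 = 1,598.90

1,598.90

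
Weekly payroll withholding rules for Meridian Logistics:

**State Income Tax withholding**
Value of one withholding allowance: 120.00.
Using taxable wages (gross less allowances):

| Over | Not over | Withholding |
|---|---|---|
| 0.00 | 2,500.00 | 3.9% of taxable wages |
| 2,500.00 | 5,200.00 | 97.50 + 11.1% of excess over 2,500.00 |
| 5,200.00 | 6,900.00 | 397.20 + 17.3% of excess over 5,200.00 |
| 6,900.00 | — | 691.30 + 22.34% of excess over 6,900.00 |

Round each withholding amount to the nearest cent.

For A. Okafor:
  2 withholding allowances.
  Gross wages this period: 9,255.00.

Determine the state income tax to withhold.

1,163.79

State Income Tax: taxable = 9,255.00 − 2×120.00 = 9,015.00
  691.30 + 22.34% × (9,015.00 − 6,900.00) = 691.30 + 22.34% × 2,115.00 = 1,163.79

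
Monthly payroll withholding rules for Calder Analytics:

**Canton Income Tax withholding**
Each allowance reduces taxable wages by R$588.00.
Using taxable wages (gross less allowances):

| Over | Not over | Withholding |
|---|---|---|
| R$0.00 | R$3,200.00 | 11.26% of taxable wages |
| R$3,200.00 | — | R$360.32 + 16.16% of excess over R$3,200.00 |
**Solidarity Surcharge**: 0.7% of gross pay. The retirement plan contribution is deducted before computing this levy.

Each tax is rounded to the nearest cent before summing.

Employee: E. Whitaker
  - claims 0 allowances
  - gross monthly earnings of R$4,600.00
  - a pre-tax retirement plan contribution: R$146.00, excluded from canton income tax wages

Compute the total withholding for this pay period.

Canton Income Tax: taxable = R$4,600.00 − R$146.00 = R$4,454.00
  R$360.32 + 16.16% × (R$4,454.00 − R$3,200.00) = R$360.32 + 16.16% × R$1,254.00 = R$562.97
Solidarity Surcharge: 0.7% × R$4,454.00 = R$31.18
Total: R$562.97 + R$31.18 = R$594.15

R$594.15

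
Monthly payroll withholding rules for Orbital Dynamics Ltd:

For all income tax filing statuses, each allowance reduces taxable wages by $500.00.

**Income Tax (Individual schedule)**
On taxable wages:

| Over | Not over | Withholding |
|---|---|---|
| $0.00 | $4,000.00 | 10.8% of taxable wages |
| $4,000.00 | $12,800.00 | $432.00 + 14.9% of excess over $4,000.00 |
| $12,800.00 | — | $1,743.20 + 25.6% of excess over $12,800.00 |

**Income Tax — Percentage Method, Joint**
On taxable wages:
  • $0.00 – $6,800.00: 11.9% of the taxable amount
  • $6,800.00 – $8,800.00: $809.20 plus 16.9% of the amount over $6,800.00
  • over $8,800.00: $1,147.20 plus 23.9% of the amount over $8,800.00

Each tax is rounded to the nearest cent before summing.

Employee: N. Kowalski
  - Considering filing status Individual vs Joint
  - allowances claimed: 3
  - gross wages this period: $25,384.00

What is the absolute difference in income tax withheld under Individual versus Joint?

$171.58

Income Tax (Individual): taxable = $25,384.00 − 3×$500.00 = $23,884.00
  $1,743.20 + 25.6% × ($23,884.00 − $12,800.00) = $1,743.20 + 25.6% × $11,084.00 = $4,580.70
Income Tax (Joint): taxable = $25,384.00 − 3×$500.00 = $23,884.00
  $1,147.20 + 23.9% × ($23,884.00 − $8,800.00) = $1,147.20 + 23.9% × $15,084.00 = $4,752.28
Difference: |$4,580.70 − $4,752.28| = $171.58 (higher under Joint)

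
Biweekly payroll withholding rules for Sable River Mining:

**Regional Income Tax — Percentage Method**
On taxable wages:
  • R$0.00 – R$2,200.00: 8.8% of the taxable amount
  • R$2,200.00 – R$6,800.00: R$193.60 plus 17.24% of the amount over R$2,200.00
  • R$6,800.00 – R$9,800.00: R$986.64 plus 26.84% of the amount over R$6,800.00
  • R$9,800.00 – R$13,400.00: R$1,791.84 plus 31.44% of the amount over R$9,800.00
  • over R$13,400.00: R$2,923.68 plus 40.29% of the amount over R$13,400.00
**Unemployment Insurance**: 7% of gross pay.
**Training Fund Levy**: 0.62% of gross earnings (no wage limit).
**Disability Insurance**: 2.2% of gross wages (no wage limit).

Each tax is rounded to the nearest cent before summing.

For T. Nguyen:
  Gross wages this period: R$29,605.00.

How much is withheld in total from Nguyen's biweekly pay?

R$12,359.88

Regional Income Tax: taxable = R$29,605.00
  R$2,923.68 + 40.29% × (R$29,605.00 − R$13,400.00) = R$2,923.68 + 40.29% × R$16,205.00 = R$9,452.67
Unemployment Insurance: 7% × R$29,605.00 = R$2,072.35
Training Fund Levy: 0.62% × R$29,605.00 = R$183.55
Disability Insurance: 2.2% × R$29,605.00 = R$651.31
Total: R$9,452.67 + R$2,072.35 + R$183.55 + R$651.31 = R$12,359.88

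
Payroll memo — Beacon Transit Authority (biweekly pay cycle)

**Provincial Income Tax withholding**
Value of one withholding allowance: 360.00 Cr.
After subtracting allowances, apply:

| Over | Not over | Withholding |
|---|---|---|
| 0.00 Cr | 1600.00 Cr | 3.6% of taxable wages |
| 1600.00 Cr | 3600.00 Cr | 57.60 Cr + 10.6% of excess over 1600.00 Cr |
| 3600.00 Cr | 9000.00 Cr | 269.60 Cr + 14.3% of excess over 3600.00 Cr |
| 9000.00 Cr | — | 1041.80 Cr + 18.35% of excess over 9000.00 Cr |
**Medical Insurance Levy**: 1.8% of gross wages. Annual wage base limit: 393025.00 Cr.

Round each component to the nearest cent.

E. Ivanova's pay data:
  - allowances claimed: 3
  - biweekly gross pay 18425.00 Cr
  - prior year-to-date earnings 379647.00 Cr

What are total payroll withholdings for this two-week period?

Provincial Income Tax: taxable = 18425.00 Cr − 3×360.00 Cr = 17345.00 Cr
  1041.80 Cr + 18.35% × (17345.00 Cr − 9000.00 Cr) = 1041.80 Cr + 18.35% × 8345.00 Cr = 2573.11 Cr
Medical Insurance Levy: cap 393025.00 Cr − YTD 379647.00 Cr = 13378.00 Cr subject; 1.8% × 13378.00 Cr = 240.80 Cr
Total: 2573.11 Cr + 240.80 Cr = 2813.91 Cr

2813.91 Cr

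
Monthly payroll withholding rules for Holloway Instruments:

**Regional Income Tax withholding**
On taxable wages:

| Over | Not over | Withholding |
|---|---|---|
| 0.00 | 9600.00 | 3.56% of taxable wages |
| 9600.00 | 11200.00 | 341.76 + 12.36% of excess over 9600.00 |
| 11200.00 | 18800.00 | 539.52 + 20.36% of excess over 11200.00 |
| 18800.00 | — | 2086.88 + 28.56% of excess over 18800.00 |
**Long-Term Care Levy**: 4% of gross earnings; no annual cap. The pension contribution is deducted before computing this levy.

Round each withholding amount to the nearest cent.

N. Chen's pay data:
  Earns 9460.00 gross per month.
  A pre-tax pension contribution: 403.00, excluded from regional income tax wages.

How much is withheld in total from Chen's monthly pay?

684.71

Regional Income Tax: taxable = 9460.00 − 403.00 = 9057.00
  3.56% × 9057.00 = 322.43
Long-Term Care Levy: 4% × 9057.00 = 362.28
Total: 322.43 + 362.28 = 684.71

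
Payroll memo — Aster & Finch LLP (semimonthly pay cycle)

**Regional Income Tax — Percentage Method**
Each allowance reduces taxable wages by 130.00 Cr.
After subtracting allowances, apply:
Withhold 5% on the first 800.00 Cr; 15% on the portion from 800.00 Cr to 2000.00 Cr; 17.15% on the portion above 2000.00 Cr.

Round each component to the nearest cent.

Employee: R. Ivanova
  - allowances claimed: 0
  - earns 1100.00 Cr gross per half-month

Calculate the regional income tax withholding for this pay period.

85.00 Cr

Regional Income Tax: taxable = 1100.00 Cr
  40.00 Cr + 15% × (1100.00 Cr − 800.00 Cr) = 40.00 Cr + 15% × 300.00 Cr = 85.00 Cr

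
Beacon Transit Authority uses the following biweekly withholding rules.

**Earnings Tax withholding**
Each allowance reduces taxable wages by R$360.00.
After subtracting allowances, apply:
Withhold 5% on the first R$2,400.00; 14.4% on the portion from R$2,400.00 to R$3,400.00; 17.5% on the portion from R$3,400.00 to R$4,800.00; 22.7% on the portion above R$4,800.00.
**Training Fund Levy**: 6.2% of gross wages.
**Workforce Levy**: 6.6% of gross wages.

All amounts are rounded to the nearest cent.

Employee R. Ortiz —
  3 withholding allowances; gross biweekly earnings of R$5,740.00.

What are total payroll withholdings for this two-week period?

R$1,219.22

Earnings Tax: taxable = R$5,740.00 − 3×R$360.00 = R$4,660.00
  R$264.00 + 17.5% × (R$4,660.00 − R$3,400.00) = R$264.00 + 17.5% × R$1,260.00 = R$484.50
Training Fund Levy: 6.2% × R$5,740.00 = R$355.88
Workforce Levy: 6.6% × R$5,740.00 = R$378.84
Total: R$484.50 + R$355.88 + R$378.84 = R$1,219.22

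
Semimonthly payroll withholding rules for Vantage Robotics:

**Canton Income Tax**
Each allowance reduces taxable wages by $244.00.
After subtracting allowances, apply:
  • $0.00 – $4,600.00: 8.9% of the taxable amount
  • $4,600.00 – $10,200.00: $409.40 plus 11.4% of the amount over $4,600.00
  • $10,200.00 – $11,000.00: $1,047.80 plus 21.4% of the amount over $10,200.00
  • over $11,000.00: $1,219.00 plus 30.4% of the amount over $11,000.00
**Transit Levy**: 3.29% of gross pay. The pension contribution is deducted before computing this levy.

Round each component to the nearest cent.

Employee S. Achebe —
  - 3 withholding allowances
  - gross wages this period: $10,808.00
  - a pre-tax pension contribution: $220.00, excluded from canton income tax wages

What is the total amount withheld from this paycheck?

$1,356.93

Canton Income Tax: taxable = $10,808.00 − $220.00 − 3×$244.00 = $9,856.00
  $409.40 + 11.4% × ($9,856.00 − $4,600.00) = $409.40 + 11.4% × $5,256.00 = $1,008.58
Transit Levy: 3.29% × $10,588.00 = $348.35
Total: $1,008.58 + $348.35 = $1,356.93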